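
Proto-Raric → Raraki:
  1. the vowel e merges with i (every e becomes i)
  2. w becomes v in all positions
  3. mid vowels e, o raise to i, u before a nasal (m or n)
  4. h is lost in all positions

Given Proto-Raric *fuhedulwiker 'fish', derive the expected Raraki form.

fuidulvikir

Raraki: start from *fuhedulwiker.
  rule 1 (vowel merger): fuhedulwiker → fuhidulwikir
  rule 2 (unconditioned shift): fuhidulwikir → fuhidulvikir
  rule 3: no change — fuhidulvikir
  rule 4 (h-loss): fuhidulvikir → fuidulvikir
  ⇒ Raraki fuidulvikir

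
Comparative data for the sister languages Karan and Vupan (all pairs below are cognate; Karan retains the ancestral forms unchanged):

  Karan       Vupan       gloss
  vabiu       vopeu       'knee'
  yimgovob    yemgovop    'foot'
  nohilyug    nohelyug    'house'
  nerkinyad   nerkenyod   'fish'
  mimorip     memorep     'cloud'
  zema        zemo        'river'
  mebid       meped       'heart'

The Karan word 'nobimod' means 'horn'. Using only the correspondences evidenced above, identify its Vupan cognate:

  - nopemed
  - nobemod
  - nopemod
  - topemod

vabiu ~ vopeu, mebid ~ meped — Karan b corresponds to Vupan p between vowels (before a front vowel).
yimgovob ~ yemgovop, mimorip ~ memorep — Karan i corresponds to Vupan e after a consonant, before a nasal.
Applying these to Karan 'nobimod':
  nobimod → nopimod   (b→p between vowels (before a front vowel))
  nopimod → nopemod   (i→e after a consonant, before a nasal)
So the Vupan cognate is 'nopemod'.

nopemod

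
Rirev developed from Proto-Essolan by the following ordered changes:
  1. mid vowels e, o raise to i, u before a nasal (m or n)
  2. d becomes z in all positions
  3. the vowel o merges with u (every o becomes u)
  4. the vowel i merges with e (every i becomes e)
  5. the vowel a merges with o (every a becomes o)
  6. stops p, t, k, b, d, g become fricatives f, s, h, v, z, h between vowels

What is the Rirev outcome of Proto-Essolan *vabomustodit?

Rirev: start from *vabomustodit.
  rule 1 (pre-nasal raising): vabomustodit → vabumustodit
  rule 2 (unconditioned shift): vabumustodit → vabumustozit
  rule 3 (vowel merger): vabumustozit → vabumustuzit
  rule 4 (vowel merger): vabumustuzit → vabumustuzet
  rule 5 (vowel merger): vabumustuzet → vobumustuzet
  rule 6 (intervocalic lenition): vobumustuzet → vovumustuzet
  ⇒ Rirev vovumustuzet

vovumustuzet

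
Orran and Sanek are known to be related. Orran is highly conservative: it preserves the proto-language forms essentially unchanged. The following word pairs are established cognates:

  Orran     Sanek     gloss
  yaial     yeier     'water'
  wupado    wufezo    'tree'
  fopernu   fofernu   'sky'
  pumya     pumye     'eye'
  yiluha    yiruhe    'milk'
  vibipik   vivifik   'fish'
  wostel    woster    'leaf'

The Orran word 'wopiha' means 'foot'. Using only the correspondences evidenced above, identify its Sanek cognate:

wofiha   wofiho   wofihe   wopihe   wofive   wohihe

vibipik ~ vivifik — Orran p corresponds to Sanek f between vowels (before a front vowel).
pumya ~ pumye, yiluha ~ yiruhe — Orran a corresponds to Sanek e word-finally.
Applying these to Orran 'wopiha':
  wopiha → wofiha   (p→f between vowels (before a front vowel))
  wofiha → wofihe   (a→e word-finally)
So the Sanek cognate is 'wofihe'.

wofihe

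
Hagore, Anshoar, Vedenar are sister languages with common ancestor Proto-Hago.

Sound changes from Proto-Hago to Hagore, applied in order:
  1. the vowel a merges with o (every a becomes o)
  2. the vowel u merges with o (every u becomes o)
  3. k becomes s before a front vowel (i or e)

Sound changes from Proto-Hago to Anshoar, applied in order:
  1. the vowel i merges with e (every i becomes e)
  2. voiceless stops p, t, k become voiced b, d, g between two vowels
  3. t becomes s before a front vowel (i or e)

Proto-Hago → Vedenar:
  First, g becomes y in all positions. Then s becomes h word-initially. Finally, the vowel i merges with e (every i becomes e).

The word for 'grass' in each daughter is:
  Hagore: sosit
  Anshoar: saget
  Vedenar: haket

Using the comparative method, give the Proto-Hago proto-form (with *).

*sakit

Position 2: Hagore has o, Anshoar has a, Vedenar has a. Anshoar preserves a here (none of its changes turn any other segment into a), so the proto-segment is *a.
Position 4: Hagore has i, Anshoar has e, Vedenar has e. Hagore preserves i here (none of its changes turn any other segment into i), so the proto-segment is *i.
Verify the candidate proto-form against each daughter:
Hagore: *sakit > sokit > sosit  (by vowel merger, palatalisation)
Anshoar: start from *sakit.
  rule 1 (vowel merger): sakit → saket
  rule 2 (intervocalic voicing): saket → saget
  rule 3: no change — saget
  ⇒ Anshoar saget
Vedenar: *sakit
  sakit (rule 1 does not apply)
  sakit → hakit   [debuccalisation]
  hakit → haket   [vowel merger]
  giving Vedenar haket.
*sakit is the unique common source.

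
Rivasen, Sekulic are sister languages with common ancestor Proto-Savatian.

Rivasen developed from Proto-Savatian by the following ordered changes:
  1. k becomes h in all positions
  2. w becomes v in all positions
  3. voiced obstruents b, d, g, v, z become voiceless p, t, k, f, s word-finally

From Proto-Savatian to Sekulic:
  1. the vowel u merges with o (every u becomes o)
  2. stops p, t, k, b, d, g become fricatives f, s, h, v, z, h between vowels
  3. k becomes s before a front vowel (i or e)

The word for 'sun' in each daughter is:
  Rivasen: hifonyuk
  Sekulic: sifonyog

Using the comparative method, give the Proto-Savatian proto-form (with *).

Position 8: Rivasen has k, Sekulic has g. Sekulic preserves g here (none of its changes turn any other segment into g), so the proto-segment is *g.
Position 1: Rivasen has h, Sekulic has s. Taking the neighbouring segments as reconstructed: Rivasen h could go back to *k or *h; Sekulic s could go back to *k or *s — the one source consistent with every daughter is *k.
Verify the candidate proto-form against each daughter:
Rivasen: *kifonyug > hifonyug > hifonyuk  (by unconditioned shift, final devoicing)
Sekulic: start from *kifonyug.
  rule 1 (vowel merger): kifonyug → kifonyog
  rule 2: no change — kifonyog
  rule 3 (palatalisation): kifonyog → sifonyog
  ⇒ Sekulic sifonyog
Only *kifonyug yields all of Rivasen hifonyuk, Sekulic sifonyog.

*kifonyug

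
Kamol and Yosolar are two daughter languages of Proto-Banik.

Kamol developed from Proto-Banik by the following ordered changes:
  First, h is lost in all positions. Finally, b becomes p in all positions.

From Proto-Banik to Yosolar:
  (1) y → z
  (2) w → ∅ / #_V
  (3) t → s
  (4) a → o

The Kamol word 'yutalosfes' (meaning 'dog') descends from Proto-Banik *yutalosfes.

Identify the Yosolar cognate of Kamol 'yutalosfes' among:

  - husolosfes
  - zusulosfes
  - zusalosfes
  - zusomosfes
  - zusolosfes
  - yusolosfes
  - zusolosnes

Yosolar: *yutalosfes > zutalosfes > zusalosfes > zusolosfes  (by unconditioned shift, unconditioned shift, vowel merger)
Among the options, 'zusolosfes' alone shows every Yosolar change applied in order.

zusolosfes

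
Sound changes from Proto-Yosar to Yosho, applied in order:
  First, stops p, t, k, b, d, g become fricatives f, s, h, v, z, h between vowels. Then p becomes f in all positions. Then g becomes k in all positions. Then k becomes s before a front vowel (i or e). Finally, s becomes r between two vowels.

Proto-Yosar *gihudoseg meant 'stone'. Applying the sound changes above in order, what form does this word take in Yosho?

Yosho: *gihudoseg
  gihudoseg → gihuzoseg   [intervocalic lenition]
  gihuzoseg (rule 2 does not apply)
  gihuzoseg → kihuzosek   [unconditioned shift]
  kihuzosek → sihuzosek   [palatalisation]
  sihuzosek → sihuzorek   [rhotacism]
  giving Yosho sihuzorek.

sihuzorek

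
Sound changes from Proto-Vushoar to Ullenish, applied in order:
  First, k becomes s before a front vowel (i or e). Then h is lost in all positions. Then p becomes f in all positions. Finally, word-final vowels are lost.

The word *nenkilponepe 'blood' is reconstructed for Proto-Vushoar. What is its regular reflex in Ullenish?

nensilfonef

Ullenish: *nenkilponepe
  nenkilponepe → nensilponepe   [palatalisation]
  nensilponepe (rule 2 does not apply)
  nensilponepe → nensilfonefe   [unconditioned shift]
  nensilfonefe → nensilfonef   [apocope]
  giving Ullenish nensilfonef.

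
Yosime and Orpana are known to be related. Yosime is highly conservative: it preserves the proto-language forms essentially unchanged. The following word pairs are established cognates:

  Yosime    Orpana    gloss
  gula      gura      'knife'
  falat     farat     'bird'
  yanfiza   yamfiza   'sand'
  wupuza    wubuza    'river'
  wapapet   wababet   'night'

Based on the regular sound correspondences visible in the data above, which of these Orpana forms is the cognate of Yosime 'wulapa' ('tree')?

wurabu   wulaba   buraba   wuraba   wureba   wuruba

gula ~ gura, falat ~ farat — Yosime l corresponds to Orpana r between vowels (before a back vowel).
wapapet ~ wababet — Yosime p corresponds to Orpana b between vowels (before a back vowel).
Applying these to Yosime 'wulapa':
  wulapa → wurapa   (l→r between vowels (before a back vowel))
  wurapa → wuraba   (p→b between vowels (before a back vowel))
So the Orpana cognate is 'wuraba'.

wuraba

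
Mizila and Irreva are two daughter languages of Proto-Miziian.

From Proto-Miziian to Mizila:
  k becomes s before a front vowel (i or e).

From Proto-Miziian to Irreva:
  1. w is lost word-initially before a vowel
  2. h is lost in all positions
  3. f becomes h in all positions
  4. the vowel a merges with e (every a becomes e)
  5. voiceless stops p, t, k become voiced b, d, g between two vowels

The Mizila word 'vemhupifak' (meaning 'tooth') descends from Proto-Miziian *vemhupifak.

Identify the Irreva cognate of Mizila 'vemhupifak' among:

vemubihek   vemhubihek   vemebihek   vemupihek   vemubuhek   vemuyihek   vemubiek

vemubihek

Irreva: *vemhupifak
  vemhupifak (rule 1 does not apply)
  vemhupifak → vemupifak   [h-loss]
  vemupifak → vemupihak   [unconditioned shift]
  vemupihak → vemupihek   [vowel merger]
  vemupihek → vemubihek   [intervocalic voicing]
  giving Irreva vemubihek.
The other candidates each miss or misapply at least one Irreva change.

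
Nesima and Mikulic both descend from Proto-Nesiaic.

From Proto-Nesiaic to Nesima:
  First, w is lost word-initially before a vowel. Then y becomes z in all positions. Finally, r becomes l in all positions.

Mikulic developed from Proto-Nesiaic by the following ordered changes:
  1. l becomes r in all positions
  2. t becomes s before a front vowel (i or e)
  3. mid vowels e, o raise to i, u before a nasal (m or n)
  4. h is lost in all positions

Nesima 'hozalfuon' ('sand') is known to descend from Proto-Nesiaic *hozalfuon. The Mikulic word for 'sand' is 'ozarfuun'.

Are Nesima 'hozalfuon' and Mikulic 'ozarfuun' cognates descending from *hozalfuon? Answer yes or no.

Derive the expected Mikulic reflex of *hozalfuon:
Mikulic: start from *hozalfuon.
  rule 1 (unconditioned shift): hozalfuon → hozarfuon
  rule 2: no change — hozarfuon
  rule 3 (pre-nasal raising): hozarfuon → hozarfuun
  rule 4 (h-loss): hozarfuun → ozarfuun
  ⇒ Mikulic ozarfuun
Mikulic 'ozarfuun' matches the regular reflex exactly, so the pair is cognate.

yes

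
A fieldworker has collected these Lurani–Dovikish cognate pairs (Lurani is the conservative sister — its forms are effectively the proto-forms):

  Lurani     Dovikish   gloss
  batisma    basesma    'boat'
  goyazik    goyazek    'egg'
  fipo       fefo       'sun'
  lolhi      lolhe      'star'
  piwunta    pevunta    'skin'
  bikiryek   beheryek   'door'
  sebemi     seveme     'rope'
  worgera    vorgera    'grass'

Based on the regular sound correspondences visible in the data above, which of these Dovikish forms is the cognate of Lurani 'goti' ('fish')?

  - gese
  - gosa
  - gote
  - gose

gose

batisma ~ basesma — Lurani t corresponds to Dovikish s between vowels (before a front vowel).
lolhi ~ lolhe, sebemi ~ seveme — Lurani i corresponds to Dovikish e word-finally.
Applying these to Lurani 'goti':
  goti → gosi   (t→s between vowels (before a front vowel))
  gosi → gose   (i→e word-finally)
So the Dovikish cognate is 'gose'.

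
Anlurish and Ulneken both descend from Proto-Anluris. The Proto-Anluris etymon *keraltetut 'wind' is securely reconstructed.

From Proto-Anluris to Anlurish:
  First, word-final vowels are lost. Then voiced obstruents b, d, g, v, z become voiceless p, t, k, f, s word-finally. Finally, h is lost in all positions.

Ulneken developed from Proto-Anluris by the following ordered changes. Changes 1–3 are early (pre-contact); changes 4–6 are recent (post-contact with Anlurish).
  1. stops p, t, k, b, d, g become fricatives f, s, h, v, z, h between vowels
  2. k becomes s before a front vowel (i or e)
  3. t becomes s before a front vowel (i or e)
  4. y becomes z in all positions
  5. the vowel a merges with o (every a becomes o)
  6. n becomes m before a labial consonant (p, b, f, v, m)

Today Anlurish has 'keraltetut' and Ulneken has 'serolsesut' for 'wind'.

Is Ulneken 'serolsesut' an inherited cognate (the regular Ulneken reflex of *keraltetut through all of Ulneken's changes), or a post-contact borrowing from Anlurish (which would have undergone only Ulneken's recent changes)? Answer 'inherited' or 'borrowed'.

inherited

If inherited, *keraltetut would pass through all of Ulneken's changes:
Ulneken: *keraltetut
  keraltetut → keraltesut   [intervocalic lenition]
  keraltesut → seraltesut   [palatalisation]
  seraltesut → seralsesut   [palatalisation]
  seralsesut (rule 4 does not apply)
  seralsesut → serolsesut   [vowel merger]
  serolsesut (rule 6 does not apply)
  giving Ulneken serolsesut.
If borrowed from Anlurish 'keraltetut' after the early changes, it would undergo only the recent ones:
  rule 4 (unconditioned shift): no change (keraltetut)
  rule 5 (vowel merger): keraltetut → keroltetut
  rule 6 (nasal place assimilation): no change (keroltetut)
  ⇒ as a loan: keroltetut
Ulneken 'serolsesut' matches the inherited outcome exactly, so it is an inherited cognate, not a loan.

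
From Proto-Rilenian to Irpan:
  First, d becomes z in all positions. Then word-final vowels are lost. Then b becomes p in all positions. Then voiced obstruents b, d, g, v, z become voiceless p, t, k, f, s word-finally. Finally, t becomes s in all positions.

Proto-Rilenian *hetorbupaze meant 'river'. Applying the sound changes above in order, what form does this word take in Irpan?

Irpan: *hetorbupaze > hetorbupaz > hetorpupaz > hetorpupas > hesorpupas  (by apocope, unconditioned shift, final devoicing, unconditioned shift)

hesorpupas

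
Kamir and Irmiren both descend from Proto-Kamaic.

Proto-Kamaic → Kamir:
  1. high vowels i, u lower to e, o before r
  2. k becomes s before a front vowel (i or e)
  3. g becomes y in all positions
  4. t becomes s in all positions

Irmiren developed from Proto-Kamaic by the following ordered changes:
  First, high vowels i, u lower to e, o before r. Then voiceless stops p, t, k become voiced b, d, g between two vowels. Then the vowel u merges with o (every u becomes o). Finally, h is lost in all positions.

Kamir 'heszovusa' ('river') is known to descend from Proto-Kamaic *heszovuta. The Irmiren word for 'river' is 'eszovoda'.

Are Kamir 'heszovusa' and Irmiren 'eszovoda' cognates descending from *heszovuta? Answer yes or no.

Derive the expected Irmiren reflex of *heszovuta:
Irmiren: *heszovuta
  heszovuta (rule 1 does not apply)
  heszovuta → heszovuda   [intervocalic voicing]
  heszovuda → heszovoda   [vowel merger]
  heszovoda → eszovoda   [h-loss]
  giving Irmiren eszovoda.
Irmiren 'eszovoda' matches the regular reflex exactly, so the pair is cognate.

yes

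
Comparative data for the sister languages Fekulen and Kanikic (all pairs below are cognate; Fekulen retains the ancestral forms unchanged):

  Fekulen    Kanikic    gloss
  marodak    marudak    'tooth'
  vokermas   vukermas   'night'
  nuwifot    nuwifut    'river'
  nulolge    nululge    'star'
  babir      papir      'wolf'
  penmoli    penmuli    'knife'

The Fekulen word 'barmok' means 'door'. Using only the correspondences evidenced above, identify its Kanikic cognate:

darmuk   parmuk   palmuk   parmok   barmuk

parmuk

babir ~ papir — Fekulen b corresponds to Kanikic p word-initially before a back vowel.
marodak ~ marudak, vokermas ~ vukermas — Fekulen o corresponds to Kanikic u after a consonant, before a consonant other than r, m, n, p, b, f, v.
Applying these to Fekulen 'barmok':
  barmok → parmok   (b→p word-initially before a back vowel)
  parmok → parmuk   (o→u after a consonant, before a consonant other than r, m, n, p, b, f, v)
So the Kanikic cognate is 'parmuk'.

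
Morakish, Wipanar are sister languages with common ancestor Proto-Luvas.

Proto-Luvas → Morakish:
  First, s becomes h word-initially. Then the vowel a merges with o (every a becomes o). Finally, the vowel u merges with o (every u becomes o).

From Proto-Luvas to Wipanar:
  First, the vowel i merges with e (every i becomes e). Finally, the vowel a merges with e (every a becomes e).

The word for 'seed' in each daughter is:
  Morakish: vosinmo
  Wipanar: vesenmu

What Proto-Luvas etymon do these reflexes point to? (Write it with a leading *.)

*vasinmu

Position 4: Morakish has i, Wipanar has e. Morakish preserves i here (none of its changes turn any other segment into i), so the proto-segment is *i.
Position 2: Morakish has o, Wipanar has e. Taking the neighbouring segments as reconstructed: Morakish o could go back to *a or *o or *u; Wipanar e could go back to *a or *e or *i — the one source consistent with every daughter is *a.
Continuing position by position gives *vasinmu; check it forward:
Morakish: *vasinmu
  vasinmu (rule 1 does not apply)
  vasinmu → vosinmu   [vowel merger]
  vosinmu → vosinmo   [vowel merger]
  giving Morakish vosinmo.
Wipanar: start from *vasinmu.
  rule 1 (vowel merger): vasinmu → vasenmu
  rule 2 (vowel merger): vasenmu → vesenmu
  ⇒ Wipanar vesenmu
*vasinmu is the unique common source.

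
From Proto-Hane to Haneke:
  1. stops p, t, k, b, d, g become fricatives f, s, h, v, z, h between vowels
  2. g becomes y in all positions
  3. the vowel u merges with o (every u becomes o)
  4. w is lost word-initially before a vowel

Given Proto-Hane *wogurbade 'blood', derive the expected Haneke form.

ohorbaze

Haneke: start from *wogurbade.
  rule 1 (intervocalic lenition): wogurbade → wohurbaze
  rule 2: no change — wohurbaze
  rule 3 (vowel merger): wohurbaze → wohorbaze
  rule 4 (glide loss): wohorbaze → ohorbaze
  ⇒ Haneke ohorbaze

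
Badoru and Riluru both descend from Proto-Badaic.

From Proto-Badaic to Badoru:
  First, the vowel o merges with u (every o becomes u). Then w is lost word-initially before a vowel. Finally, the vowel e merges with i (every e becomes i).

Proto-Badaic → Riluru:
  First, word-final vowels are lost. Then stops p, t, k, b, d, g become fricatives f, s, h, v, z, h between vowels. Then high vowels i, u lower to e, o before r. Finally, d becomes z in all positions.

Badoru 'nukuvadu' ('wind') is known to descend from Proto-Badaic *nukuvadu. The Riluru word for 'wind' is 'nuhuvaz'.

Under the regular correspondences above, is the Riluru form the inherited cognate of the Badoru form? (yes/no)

Derive the expected Riluru reflex of *nukuvadu:
Riluru: *nukuvadu
  nukuvadu → nukuvad   [apocope]
  nukuvad → nuhuvad   [intervocalic lenition]
  nuhuvad (rule 3 does not apply)
  nuhuvad → nuhuvaz   [unconditioned shift]
  giving Riluru nuhuvaz.
Riluru 'nuhuvaz' matches the regular reflex exactly, so the pair is cognate.

yes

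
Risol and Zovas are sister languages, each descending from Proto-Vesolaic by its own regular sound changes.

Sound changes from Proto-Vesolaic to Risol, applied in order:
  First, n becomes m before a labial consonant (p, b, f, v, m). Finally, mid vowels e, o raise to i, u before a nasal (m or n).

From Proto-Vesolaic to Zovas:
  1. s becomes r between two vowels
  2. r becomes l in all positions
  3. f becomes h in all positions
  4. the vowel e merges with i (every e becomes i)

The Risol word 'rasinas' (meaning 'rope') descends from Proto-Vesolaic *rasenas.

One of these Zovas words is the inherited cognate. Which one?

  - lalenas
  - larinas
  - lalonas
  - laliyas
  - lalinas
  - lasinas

Zovas: *rasenas > rarenas > lalenas > lalinas  (by rhotacism, unconditioned shift, vowel merger)

lalinas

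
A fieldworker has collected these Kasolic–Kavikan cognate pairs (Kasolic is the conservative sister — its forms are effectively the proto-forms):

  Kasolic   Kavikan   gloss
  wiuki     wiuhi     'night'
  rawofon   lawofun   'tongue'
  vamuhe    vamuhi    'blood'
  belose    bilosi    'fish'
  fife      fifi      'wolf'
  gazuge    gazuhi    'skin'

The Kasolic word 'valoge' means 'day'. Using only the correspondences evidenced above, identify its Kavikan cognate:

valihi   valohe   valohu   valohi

gazuge ~ gazuhi — Kasolic g corresponds to Kavikan h between vowels (before a front vowel).
vamuhe ~ vamuhi, belose ~ bilosi — Kasolic e corresponds to Kavikan i word-finally.
Applying these to Kasolic 'valoge':
  valoge → valohe   (g→h between vowels (before a front vowel))
  valohe → valohi   (e→i word-finally)
So the Kavikan cognate is 'valohi'.

valohi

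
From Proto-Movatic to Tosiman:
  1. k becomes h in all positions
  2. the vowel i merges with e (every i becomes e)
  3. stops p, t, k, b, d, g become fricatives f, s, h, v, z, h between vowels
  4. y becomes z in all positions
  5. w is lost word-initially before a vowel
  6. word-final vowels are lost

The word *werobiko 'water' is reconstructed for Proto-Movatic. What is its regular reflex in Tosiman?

Tosiman: *werobiko > werobiho > werobeho > weroveho > eroveho > eroveh  (by unconditioned shift, vowel merger, intervocalic lenition, glide loss, apocope)

eroveh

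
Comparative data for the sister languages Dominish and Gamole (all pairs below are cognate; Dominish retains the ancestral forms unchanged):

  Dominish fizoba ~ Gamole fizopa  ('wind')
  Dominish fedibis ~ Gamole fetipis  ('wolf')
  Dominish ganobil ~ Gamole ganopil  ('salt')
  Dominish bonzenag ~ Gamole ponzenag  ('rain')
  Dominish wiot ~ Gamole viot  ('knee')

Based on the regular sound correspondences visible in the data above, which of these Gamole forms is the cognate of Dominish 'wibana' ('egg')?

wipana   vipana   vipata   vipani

vipana

wiot ~ viot — Dominish w corresponds to Gamole v word-initially before a front vowel.
fizoba ~ fizopa — Dominish b corresponds to Gamole p between vowels (before a back vowel).
Applying these to Dominish 'wibana':
  wibana → vibana   (w→v word-initially before a front vowel)
  vibana → vipana   (b→p between vowels (before a back vowel))
So the Gamole cognate is 'vipana'.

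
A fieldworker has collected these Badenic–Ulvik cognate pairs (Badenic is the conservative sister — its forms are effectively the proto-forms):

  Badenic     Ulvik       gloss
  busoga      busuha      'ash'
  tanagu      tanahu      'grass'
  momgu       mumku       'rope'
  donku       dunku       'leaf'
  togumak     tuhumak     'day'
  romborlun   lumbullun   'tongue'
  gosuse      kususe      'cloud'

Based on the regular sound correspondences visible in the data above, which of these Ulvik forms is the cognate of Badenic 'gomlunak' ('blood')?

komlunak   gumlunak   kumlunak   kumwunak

kumlunak

gosuse ~ kususe — Badenic g corresponds to Ulvik k word-initially before a back vowel.
momgu ~ mumku, romborlun ~ lumbullun — Badenic o corresponds to Ulvik u after a consonant, before a nasal.
Applying these to Badenic 'gomlunak':
  gomlunak → komlunak   (g→k word-initially before a back vowel)
  komlunak → kumlunak   (o→u after a consonant, before a nasal)
So the Ulvik cognate is 'kumlunak'.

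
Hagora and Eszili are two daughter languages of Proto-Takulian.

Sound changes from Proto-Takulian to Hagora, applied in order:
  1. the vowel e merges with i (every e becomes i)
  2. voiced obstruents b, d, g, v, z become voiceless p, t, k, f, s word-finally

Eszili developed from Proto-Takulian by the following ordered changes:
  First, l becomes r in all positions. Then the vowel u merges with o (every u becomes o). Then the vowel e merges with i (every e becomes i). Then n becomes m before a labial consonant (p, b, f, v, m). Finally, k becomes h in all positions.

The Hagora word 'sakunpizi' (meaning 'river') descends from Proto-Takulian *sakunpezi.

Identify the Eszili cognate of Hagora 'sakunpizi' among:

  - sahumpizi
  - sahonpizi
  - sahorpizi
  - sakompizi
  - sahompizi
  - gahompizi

sahompizi

Eszili: *sakunpezi > sakonpezi > sakonpizi > sakompizi > sahompizi  (by vowel merger, vowel merger, nasal place assimilation, unconditioned shift)
Among the options, 'sahompizi' alone shows every Eszili change applied in order.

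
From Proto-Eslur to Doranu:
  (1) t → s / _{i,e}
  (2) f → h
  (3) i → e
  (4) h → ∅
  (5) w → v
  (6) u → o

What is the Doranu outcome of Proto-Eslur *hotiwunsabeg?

osevonsabeg

Doranu: *hotiwunsabeg > hosiwunsabeg > hosewunsabeg > osewunsabeg > osevunsabeg > osevonsabeg  (by palatalisation, vowel merger, h-loss, unconditioned shift, vowel merger)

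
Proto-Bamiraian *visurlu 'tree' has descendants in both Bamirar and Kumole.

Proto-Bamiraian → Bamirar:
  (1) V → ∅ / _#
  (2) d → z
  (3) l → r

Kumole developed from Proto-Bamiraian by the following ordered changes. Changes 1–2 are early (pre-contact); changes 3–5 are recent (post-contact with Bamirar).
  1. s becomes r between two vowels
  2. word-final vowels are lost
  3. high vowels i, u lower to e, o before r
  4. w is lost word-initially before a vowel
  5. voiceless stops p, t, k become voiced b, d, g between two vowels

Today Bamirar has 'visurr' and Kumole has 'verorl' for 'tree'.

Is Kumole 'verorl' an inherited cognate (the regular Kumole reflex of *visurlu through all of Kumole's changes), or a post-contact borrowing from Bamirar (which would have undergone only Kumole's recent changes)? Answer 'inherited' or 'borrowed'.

inherited

If inherited, *visurlu would pass through all of Kumole's changes:
Kumole: *visurlu > virurlu > virurl > verorl  (by rhotacism, apocope, pre-rhotic lowering)
If borrowed from Bamirar 'visurr' after the early changes, it would undergo only the recent ones:
  rule 3 (pre-rhotic lowering): visurr → visorr
  rule 4 (glide loss): no change (visorr)
  rule 5 (intervocalic voicing): no change (visorr)
  ⇒ as a loan: visorr
Kumole 'verorl' matches the inherited outcome exactly, so it is an inherited cognate, not a loan.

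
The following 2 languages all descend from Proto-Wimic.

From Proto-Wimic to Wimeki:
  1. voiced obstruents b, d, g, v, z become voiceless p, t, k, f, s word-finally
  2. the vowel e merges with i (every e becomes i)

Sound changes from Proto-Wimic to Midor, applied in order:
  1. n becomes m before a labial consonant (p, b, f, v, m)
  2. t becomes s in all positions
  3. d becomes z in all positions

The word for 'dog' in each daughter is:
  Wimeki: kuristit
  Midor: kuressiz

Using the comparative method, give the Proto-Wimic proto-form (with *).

Position 8: Wimeki has t, Midor has z. Taking the neighbouring segments as reconstructed: Wimeki t could go back to *t or *d; Midor z could go back to *d or *z — the one source consistent with every daughter is *d.
Position 4: Wimeki has i, Midor has e. Midor preserves e here (none of its changes turn any other segment into e), so the proto-segment is *e.
Continuing position by position gives *kurestid; check it forward:
Wimeki: *kurestid
  kurestid → kurestit   [final devoicing]
  kurestit → kuristit   [vowel merger]
  giving Wimeki kuristit.
Midor: *kurestid
  kurestid (rule 1 does not apply)
  kurestid → kuressid   [unconditioned shift]
  kuressid → kuressiz   [unconditioned shift]
  giving Midor kuressiz.
*kurestid is the unique common source.

*kurestid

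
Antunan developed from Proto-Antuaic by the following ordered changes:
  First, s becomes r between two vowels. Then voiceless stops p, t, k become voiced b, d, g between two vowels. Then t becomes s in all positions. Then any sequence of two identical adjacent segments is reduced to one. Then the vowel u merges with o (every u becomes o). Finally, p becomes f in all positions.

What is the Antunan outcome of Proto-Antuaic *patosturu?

fadosoro

Antunan: *patosturu
  patosturu (rule 1 does not apply)
  patosturu → padosturu   [intervocalic voicing]
  padosturu → padossuru   [unconditioned shift]
  padossuru → padosuru   [degemination]
  padosuru → padosoro   [vowel merger]
  padosoro → fadosoro   [unconditioned shift]
  giving Antunan fadosoro.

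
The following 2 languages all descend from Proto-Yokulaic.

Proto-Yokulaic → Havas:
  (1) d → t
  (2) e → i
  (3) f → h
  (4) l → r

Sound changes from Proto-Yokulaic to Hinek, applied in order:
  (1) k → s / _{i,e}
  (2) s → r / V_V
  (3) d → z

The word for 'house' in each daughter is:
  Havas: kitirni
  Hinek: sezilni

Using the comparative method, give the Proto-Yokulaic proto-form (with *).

Position 5: Havas has r, Hinek has l. Hinek preserves l here (none of its changes turn any other segment into l), so the proto-segment is *l.
Position 3: Havas has t, Hinek has z. Taking the neighbouring segments as reconstructed: Havas t could go back to *t or *d; Hinek z could go back to *d or *z — the one source consistent with every daughter is *d.
Position 1: Havas has k, Hinek has s. Havas preserves k here (none of its changes turn any other segment into k), so the proto-segment is *k.
This points to *kedilni. Verify forward in each daughter:
Havas: *kedilni > ketilni > kitilni > kitirni  (by unconditioned shift, vowel merger, unconditioned shift)
Hinek: *kedilni
  kedilni → sedilni   [palatalisation]
  sedilni (rule 2 does not apply)
  sedilni → sezilni   [unconditioned shift]
  giving Hinek sezilni.
Only *kedilni yields all of Havas kitirni, Hinek sezilni.

*kedilni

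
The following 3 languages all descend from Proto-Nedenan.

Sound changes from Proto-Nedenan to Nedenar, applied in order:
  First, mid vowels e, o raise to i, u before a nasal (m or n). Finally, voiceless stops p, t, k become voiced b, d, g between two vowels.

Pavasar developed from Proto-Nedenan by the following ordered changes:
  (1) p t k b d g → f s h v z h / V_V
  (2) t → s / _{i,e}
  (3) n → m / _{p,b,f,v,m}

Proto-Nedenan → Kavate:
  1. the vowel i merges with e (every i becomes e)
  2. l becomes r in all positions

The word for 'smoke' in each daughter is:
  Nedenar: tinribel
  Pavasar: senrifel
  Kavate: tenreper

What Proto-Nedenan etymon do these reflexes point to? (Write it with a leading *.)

Position 8: Nedenar has l, Pavasar has l, Kavate has r. Nedenar preserves l here (none of its changes turn any other segment into l), so the proto-segment is *l.
Position 5: Nedenar has i, Pavasar has i, Kavate has e. Pavasar preserves i here (none of its changes turn any other segment into i), so the proto-segment is *i.
This points to *tenripel. Verify forward in each daughter:
Nedenar: start from *tenripel.
  rule 1 (pre-nasal raising): tenripel → tinripel
  rule 2 (intervocalic voicing): tinripel → tinribel
  ⇒ Nedenar tinribel
Pavasar: *tenripel > tenrifel > senrifel  (by intervocalic lenition, palatalisation)
Kavate: start from *tenripel.
  rule 1 (vowel merger): tenripel → tenrepel
  rule 2 (unconditioned shift): tenrepel → tenreper
  ⇒ Kavate tenreper
Only *tenripel yields all of Nedenar tinribel, Pavasar senrifel, Kavate tenreper.

*tenripel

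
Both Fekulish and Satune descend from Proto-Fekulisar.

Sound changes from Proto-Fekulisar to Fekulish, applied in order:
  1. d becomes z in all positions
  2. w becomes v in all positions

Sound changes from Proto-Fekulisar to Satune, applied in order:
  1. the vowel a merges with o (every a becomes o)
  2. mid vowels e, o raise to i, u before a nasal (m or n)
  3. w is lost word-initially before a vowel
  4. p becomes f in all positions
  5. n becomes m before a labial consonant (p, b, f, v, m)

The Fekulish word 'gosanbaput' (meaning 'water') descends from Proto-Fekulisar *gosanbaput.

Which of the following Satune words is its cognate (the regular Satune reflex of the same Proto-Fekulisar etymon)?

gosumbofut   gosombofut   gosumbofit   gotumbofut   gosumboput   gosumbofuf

Satune: start from *gosanbaput.
  rule 1 (vowel merger): gosanbaput → gosonboput
  rule 2 (pre-nasal raising): gosonboput → gosunboput
  rule 3: no change — gosunboput
  rule 4 (unconditioned shift): gosunboput → gosunbofut
  rule 5 (nasal place assimilation): gosunbofut → gosumbofut
  ⇒ Satune gosumbofut

gosumbofut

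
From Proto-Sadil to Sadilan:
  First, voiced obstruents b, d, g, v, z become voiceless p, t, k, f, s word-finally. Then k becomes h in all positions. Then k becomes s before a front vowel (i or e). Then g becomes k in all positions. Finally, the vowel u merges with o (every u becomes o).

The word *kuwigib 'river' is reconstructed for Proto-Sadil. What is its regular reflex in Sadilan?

howikip

Sadilan: start from *kuwigib.
  rule 1 (final devoicing): kuwigib → kuwigip
  rule 2 (unconditioned shift): kuwigip → huwigip
  rule 3: no change — huwigip
  rule 4 (unconditioned shift): huwigip → huwikip
  rule 5 (vowel merger): huwikip → howikip
  ⇒ Sadilan howikip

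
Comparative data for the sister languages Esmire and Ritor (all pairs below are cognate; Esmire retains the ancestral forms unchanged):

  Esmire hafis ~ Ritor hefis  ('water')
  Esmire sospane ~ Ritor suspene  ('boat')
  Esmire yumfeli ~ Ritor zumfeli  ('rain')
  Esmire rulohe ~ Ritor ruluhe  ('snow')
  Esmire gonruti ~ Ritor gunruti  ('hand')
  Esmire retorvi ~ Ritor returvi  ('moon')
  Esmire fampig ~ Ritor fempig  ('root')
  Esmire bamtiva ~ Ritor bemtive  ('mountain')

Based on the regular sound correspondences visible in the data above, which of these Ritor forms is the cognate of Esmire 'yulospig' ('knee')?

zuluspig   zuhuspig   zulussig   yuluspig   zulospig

zuluspig

yumfeli ~ zumfeli — Esmire y corresponds to Ritor z word-initially before a back vowel.
sospane ~ suspene, rulohe ~ ruluhe — Esmire o corresponds to Ritor u after a consonant, before a consonant other than r, m, n, p, b, f, v.
Applying these to Esmire 'yulospig':
  yulospig → zulospig   (y→z word-initially before a back vowel)
  zulospig → zuluspig   (o→u after a consonant, before a consonant other than r, m, n, p, b, f, v)
So the Ritor cognate is 'zuluspig'.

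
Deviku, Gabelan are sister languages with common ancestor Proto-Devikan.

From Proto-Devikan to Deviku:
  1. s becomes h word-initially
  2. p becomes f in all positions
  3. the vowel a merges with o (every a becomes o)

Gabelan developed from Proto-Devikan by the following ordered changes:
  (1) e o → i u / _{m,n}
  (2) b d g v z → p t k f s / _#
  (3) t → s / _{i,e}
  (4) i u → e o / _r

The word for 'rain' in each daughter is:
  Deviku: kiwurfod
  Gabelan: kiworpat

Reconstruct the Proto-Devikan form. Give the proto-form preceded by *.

*kiwurpad

Position 7: Deviku has o, Gabelan has a. Gabelan preserves a here (none of its changes turn any other segment into a), so the proto-segment is *a.
Position 8: Deviku has d, Gabelan has t. Deviku preserves d here (none of its changes turn any other segment into d), so the proto-segment is *d.
Position 6: Deviku has f, Gabelan has p. Taking the neighbouring segments as reconstructed: Deviku f could go back to *p or *f; Gabelan p can only go back to *p — the one source consistent with every daughter is *p.
This points to *kiwurpad. Verify forward in each daughter:
Deviku: start from *kiwurpad.
  rule 1: no change — kiwurpad
  rule 2 (unconditioned shift): kiwurpad → kiwurfad
  rule 3 (vowel merger): kiwurfad → kiwurfod
  ⇒ Deviku kiwurfod
Gabelan: *kiwurpad > kiwurpat > kiworpat  (by final devoicing, pre-rhotic lowering)
Only *kiwurpad yields all of Deviku kiwurfod, Gabelan kiworpat.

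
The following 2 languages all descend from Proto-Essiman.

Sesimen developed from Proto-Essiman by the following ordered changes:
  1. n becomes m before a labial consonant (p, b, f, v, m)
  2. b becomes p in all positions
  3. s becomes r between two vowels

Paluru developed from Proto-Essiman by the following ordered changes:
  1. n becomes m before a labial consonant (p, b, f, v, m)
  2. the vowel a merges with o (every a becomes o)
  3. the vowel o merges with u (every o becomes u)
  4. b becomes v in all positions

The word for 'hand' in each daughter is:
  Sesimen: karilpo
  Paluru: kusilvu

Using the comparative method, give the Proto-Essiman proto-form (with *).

*kasilbo

Position 7: Sesimen has o, Paluru has u. Sesimen preserves o here (none of its changes turn any other segment into o), so the proto-segment is *o.
Position 3: Sesimen has r, Paluru has s. Paluru preserves s here (none of its changes turn any other segment into s), so the proto-segment is *s.
Position 2: Sesimen has a, Paluru has u. Sesimen preserves a here (none of its changes turn any other segment into a), so the proto-segment is *a.
This points to *kasilbo. Verify forward in each daughter:
Sesimen: start from *kasilbo.
  rule 1: no change — kasilbo
  rule 2 (unconditioned shift): kasilbo → kasilpo
  rule 3 (rhotacism): kasilpo → karilpo
  ⇒ Sesimen karilpo
Paluru: *kasilbo > kosilbo > kusilbu > kusilvu  (by vowel merger, vowel merger, unconditioned shift)
No other proto-form is consistent with every reflex, so the reconstruction is *kasilbo.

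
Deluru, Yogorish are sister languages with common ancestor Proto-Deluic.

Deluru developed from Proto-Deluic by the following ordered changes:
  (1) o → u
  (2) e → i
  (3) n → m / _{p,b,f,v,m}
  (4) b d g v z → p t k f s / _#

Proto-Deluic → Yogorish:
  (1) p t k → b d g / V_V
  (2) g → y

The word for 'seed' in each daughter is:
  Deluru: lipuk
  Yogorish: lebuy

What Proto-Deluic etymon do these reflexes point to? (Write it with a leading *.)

*lepug

Position 5: Deluru has k, Yogorish has y. Taking the neighbouring segments as reconstructed: Deluru k could go back to *k or *g; Yogorish y could go back to *g or *y — the one source consistent with every daughter is *g.
Position 2: Deluru has i, Yogorish has e. Yogorish preserves e here (none of its changes turn any other segment into e), so the proto-segment is *e.
Verify the candidate proto-form against each daughter:
Deluru: *lepug
  lepug (rule 1 does not apply)
  lepug → lipug   [vowel merger]
  lipug (rule 3 does not apply)
  lipug → lipuk   [final devoicing]
  giving Deluru lipuk.
Yogorish: start from *lepug.
  rule 1 (intervocalic voicing): lepug → lebug
  rule 2 (unconditioned shift): lebug → lebuy
  ⇒ Yogorish lebuy
*lepug is the unique common source.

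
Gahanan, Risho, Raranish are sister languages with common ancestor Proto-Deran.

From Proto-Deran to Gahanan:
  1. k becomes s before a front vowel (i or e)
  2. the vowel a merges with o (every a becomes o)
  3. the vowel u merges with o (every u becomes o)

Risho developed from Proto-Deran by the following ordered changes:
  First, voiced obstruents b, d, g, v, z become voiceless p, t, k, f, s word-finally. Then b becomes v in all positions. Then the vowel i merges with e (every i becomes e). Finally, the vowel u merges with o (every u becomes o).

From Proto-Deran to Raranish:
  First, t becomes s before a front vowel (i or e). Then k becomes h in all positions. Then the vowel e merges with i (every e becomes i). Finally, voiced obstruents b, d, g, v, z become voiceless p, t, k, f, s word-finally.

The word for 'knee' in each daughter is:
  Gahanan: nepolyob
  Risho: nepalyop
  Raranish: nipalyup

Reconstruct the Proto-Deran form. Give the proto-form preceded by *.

*nepalyub

Position 2: Gahanan has e, Risho has e, Raranish has i. Gahanan preserves e here (none of its changes turn any other segment into e), so the proto-segment is *e.
Position 4: Gahanan has o, Risho has a, Raranish has a. Risho preserves a here (none of its changes turn any other segment into a), so the proto-segment is *a.
Continuing position by position gives *nepalyub; check it forward:
Gahanan: *nepalyub
  nepalyub (rule 1 does not apply)
  nepalyub → nepolyub   [vowel merger]
  nepolyub → nepolyob   [vowel merger]
  giving Gahanan nepolyob.
Risho: *nepalyub
  nepalyub → nepalyup   [final devoicing]
  nepalyup (rule 2 does not apply)
  nepalyup (rule 3 does not apply)
  nepalyup → nepalyop   [vowel merger]
  giving Risho nepalyop.
Raranish: *nepalyub > nipalyub > nipalyup  (by vowel merger, final devoicing)
*nepalyub is the unique common source.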